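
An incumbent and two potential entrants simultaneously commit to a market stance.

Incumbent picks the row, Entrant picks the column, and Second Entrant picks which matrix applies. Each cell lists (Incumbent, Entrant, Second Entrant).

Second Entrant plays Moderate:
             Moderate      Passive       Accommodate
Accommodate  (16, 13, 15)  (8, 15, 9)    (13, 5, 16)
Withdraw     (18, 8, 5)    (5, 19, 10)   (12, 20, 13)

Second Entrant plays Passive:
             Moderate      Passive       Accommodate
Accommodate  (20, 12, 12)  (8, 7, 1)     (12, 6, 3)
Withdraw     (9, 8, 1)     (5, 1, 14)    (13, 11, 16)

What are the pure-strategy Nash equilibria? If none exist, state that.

Pure-strategy Nash equilibria: (Accommodate, Passive, Moderate), (Withdraw, Accommodate, Passive)

Incumbent against (Moderate, Moderate): payoffs 16, 18 → best response Withdraw.
Incumbent against (Moderate, Passive): payoffs 20, 9 → best response Accommodate.
Incumbent against (Passive, Moderate): payoffs 8, 5 → best response Accommodate.
Incumbent against (Passive, Passive): payoffs 8, 5 → best response Accommodate.
Incumbent against (Accommodate, Moderate): payoffs 13, 12 → best response Accommodate.
Incumbent against (Accommodate, Passive): payoffs 12, 13 → best response Withdraw.
Entrant against (Accommodate, Moderate): payoffs 13, 15, 5 → best response Passive.
Entrant against (Accommodate, Passive): payoffs 12, 7, 6 → best response Moderate.
Entrant against (Withdraw, Moderate): payoffs 8, 19, 20 → best response Accommodate.
Entrant against (Withdraw, Passive): payoffs 8, 1, 11 → best response Accommodate.
Second Entrant against (Accommodate, Moderate): payoffs 15, 12 → best response Moderate.
Second Entrant against (Accommodate, Passive): payoffs 9, 1 → best response Moderate.
Second Entrant against (Accommodate, Accommodate): payoffs 16, 3 → best response Moderate.
Second Entrant against (Withdraw, Moderate): payoffs 5, 1 → best response Moderate.
Second Entrant against (Withdraw, Passive): payoffs 10, 14 → best response Passive.
Second Entrant against (Withdraw, Accommodate): payoffs 13, 16 → best response Passive.
Mutual best responses: (Accommodate, Passive, Moderate); (Withdraw, Accommodate, Passive).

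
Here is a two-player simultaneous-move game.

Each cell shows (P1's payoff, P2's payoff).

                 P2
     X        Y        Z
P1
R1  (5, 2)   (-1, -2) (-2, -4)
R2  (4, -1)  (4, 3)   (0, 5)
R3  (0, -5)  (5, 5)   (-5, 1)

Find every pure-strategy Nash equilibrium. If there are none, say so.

P1 against X: payoffs 5, 4, 0 → best response R1.
P1 against Y: payoffs -1, 4, 5 → best response R3.
P1 against Z: payoffs -2, 0, -5 → best response R2.
P2 against R1: payoffs 2, -2, -4 → best response X.
P2 against R2: payoffs -1, 3, 5 → best response Z.
P2 against R3: payoffs -5, 5, 1 → best response Y.
Mutual best responses: (R1, X); (R2, Z); (R3, Y).

(R1, X), (R2, Z), (R3, Y)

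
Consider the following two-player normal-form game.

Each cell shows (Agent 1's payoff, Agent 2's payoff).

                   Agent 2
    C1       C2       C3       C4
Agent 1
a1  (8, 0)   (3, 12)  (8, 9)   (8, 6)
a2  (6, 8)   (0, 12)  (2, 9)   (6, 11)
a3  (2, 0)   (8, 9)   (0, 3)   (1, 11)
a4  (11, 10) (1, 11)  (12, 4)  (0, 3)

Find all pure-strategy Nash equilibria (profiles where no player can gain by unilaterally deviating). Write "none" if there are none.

(a1, C1): Agent 1 can switch to a4 (8 → 11). Not NE.
(a1, C2): Agent 1 can switch to a3 (3 → 8). Not NE.
(a1, C3): Agent 1 can switch to a4 (8 → 12). Not NE.
(a1, C4): Agent 2 can switch to C2 (6 → 12). Not NE.
(a2, C1): Agent 1 can switch to a1 (6 → 8). Not NE.
(a2, C2): Agent 1 can switch to a1 (0 → 3). Not NE.
(a2, C3): Agent 1 can switch to a1 (2 → 8). Not NE.
(a2, C4): Agent 1 can switch to a1 (6 → 8). Not NE.
(a3, C1): Agent 1 can switch to a1 (2 → 8). Not NE.
(a3, C2): Agent 2 can switch to C4 (9 → 11). Not NE.
(The remaining 6 profiles each have a profitable deviation by the same check.)

No pure-strategy Nash equilibrium.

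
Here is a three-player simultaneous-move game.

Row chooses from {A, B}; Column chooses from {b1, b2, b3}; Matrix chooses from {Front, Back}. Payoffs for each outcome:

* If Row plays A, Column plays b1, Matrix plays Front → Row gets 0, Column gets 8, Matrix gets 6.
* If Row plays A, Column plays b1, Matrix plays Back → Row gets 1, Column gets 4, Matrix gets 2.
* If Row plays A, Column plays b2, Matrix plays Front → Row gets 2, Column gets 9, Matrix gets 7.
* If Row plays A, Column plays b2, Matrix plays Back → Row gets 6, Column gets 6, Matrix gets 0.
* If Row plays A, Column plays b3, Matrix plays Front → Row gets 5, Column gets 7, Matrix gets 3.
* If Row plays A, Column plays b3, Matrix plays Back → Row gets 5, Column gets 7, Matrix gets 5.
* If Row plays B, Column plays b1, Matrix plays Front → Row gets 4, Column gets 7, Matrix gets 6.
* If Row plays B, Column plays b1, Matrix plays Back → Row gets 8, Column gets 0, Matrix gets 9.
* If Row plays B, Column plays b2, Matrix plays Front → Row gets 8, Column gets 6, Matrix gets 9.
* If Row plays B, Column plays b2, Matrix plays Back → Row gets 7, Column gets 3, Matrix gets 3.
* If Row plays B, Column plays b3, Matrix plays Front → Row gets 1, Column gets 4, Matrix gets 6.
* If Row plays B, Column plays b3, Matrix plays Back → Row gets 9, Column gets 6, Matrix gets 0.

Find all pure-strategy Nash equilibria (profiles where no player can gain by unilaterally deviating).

Mark each player's best response to every combination of opponents' strategies; a profile where every player is best-responding is a pure Nash equilibrium.
Row against (b1, Front): payoffs 0, 4 → best response B.
Row against (b1, Back): payoffs 1, 8 → best response B.
Row against (b2, Front): payoffs 2, 8 → best response B.
Row against (b2, Back): payoffs 6, 7 → best response B.
Row against (b3, Front): payoffs 5, 1 → best response A.
Row against (b3, Back): payoffs 5, 9 → best response B.
Column against (A, Front): payoffs 8, 9, 7 → best response b2.
Column against (A, Back): payoffs 4, 6, 7 → best response b3.
Column against (B, Front): payoffs 7, 6, 4 → best response b1.
Column against (B, Back): payoffs 0, 3, 6 → best response b3.
Matrix against (A, b1): payoffs 6, 2 → best response Front.
Matrix against (A, b2): payoffs 7, 0 → best response Front.
Matrix against (A, b3): payoffs 3, 5 → best response Back.
Matrix against (B, b1): payoffs 6, 9 → best response Back.
Matrix against (B, b2): payoffs 9, 3 → best response Front.
Matrix against (B, b3): payoffs 6, 0 → best response Front.
No profile is a mutual best response for all players.

There is no pure-strategy Nash equilibrium.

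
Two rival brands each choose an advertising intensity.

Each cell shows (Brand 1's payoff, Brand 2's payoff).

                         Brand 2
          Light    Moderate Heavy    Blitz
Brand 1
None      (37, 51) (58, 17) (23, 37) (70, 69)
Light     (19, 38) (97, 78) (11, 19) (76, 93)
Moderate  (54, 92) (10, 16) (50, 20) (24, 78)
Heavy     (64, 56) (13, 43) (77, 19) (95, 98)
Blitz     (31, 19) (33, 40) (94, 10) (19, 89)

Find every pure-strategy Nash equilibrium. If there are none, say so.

Pure NE: (Heavy, Blitz)

For each player, find the best response to each opponent profile; mutual best responses are the pure NE.
Brand 1 against Light: payoffs 37, 19, 54, 64, 31 → best response Heavy.
Brand 1 against Moderate: payoffs 58, 97, 10, 13, 33 → best response Light.
Brand 1 against Heavy: payoffs 23, 11, 50, 77, 94 → best response Blitz.
Brand 1 against Blitz: payoffs 70, 76, 24, 95, 19 → best response Heavy.
Brand 2 against None: payoffs 51, 17, 37, 69 → best response Blitz.
Brand 2 against Light: payoffs 38, 78, 19, 93 → best response Blitz.
Brand 2 against Moderate: payoffs 92, 16, 20, 78 → best response Light.
Brand 2 against Heavy: payoffs 56, 43, 19, 98 → best response Blitz.
Brand 2 against Blitz: payoffs 19, 40, 10, 89 → best response Blitz.
Mutual best responses: (Heavy, Blitz).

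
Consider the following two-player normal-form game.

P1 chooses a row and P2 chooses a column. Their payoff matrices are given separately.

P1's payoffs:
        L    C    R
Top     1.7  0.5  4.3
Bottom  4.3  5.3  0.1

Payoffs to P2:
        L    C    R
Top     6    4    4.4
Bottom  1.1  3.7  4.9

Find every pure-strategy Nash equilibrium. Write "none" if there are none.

There is no pure-strategy Nash equilibrium.

(Top, L): P1 can switch to Bottom (1.7 → 4.3). Not NE.
(Top, C): P1 can switch to Bottom (0.5 → 5.3). Not NE.
(Top, R): P2 can switch to L (4.4 → 6). Not NE.
(Bottom, L): P2 can switch to C (1.1 → 3.7). Not NE.
(Bottom, C): P2 can switch to R (3.7 → 4.9). Not NE.
(Bottom, R): P1 can switch to Top (0.1 → 4.3). Not NE.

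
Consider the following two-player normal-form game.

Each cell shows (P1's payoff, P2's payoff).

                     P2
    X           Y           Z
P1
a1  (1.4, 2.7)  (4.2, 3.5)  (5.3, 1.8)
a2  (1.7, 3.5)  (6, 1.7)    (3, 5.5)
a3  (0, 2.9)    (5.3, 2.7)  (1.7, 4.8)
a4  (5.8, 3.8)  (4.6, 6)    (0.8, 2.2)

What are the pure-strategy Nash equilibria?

For each player, find the best response to each opponent profile; mutual best responses are the pure NE.
P1 against X: payoffs 1.4, 1.7, 0, 5.8 → best response a4.
P1 against Y: payoffs 4.2, 6, 5.3, 4.6 → best response a2.
P1 against Z: payoffs 5.3, 3, 1.7, 0.8 → best response a1.
P2 against a1: payoffs 2.7, 3.5, 1.8 → best response Y.
P2 against a2: payoffs 3.5, 1.7, 5.5 → best response Z.
P2 against a3: payoffs 2.9, 2.7, 4.8 → best response Z.
P2 against a4: payoffs 3.8, 6, 2.2 → best response Y.
No profile is a mutual best response for all players.

No pure-strategy Nash equilibrium.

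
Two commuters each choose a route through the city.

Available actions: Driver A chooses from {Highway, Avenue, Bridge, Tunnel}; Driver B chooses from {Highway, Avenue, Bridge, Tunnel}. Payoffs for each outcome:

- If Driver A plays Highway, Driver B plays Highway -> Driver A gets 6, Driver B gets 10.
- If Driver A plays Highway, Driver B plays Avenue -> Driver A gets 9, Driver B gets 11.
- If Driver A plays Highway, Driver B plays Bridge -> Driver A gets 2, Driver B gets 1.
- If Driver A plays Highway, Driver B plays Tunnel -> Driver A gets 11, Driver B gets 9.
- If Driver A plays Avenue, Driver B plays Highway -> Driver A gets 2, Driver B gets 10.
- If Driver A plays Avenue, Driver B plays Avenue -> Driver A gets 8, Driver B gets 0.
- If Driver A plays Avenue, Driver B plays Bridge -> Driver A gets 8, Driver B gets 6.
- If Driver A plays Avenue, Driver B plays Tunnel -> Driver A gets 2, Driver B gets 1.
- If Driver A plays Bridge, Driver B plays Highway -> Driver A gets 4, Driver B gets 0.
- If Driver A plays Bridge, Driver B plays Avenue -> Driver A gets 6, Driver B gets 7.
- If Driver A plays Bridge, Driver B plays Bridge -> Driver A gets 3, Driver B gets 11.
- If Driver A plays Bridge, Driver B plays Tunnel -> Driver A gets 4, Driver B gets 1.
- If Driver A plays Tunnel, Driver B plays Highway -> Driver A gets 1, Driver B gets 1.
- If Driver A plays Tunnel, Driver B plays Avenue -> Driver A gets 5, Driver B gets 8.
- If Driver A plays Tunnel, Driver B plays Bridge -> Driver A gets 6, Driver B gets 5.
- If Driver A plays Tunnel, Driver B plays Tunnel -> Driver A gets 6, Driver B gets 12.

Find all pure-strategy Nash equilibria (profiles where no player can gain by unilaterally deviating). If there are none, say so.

The unique pure-strategy Nash equilibrium is (Highway, Avenue).

(Highway, Highway): Driver B can switch to Avenue (10 → 11). Not NE.
(Highway, Avenue): Driver A gets 9, best alternative 8; Driver B gets 11, best alternative 10. No profitable deviation — NE.
(Highway, Bridge): Driver A can switch to Avenue (2 → 8). Not NE.
(Highway, Tunnel): Driver B can switch to Highway (9 → 10). Not NE.
(Avenue, Highway): Driver A can switch to Highway (2 → 6). Not NE.
(Avenue, Avenue): Driver A can switch to Highway (8 → 9). Not NE.
(Avenue, Bridge): Driver B can switch to Highway (6 → 10). Not NE.
(Avenue, Tunnel): Driver A can switch to Highway (2 → 11). Not NE.
(Bridge, Highway): Driver A can switch to Highway (4 → 6). Not NE.
(The remaining 7 profiles each have a profitable deviation by the same check.)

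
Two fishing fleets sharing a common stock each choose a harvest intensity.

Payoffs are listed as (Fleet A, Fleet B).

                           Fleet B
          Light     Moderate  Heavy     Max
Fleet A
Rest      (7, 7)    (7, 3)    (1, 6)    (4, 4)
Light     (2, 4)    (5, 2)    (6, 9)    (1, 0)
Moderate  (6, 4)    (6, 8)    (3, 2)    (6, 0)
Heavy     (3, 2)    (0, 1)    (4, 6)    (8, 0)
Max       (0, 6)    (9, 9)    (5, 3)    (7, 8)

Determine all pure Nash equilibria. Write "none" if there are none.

(Rest, Light), (Light, Heavy), (Max, Moderate)

For each player, find the best response to each opponent profile; mutual best responses are the pure NE.
Fleet A against Light: payoffs 7, 2, 6, 3, 0 → best response Rest.
Fleet A against Moderate: payoffs 7, 5, 6, 0, 9 → best response Max.
Fleet A against Heavy: payoffs 1, 6, 3, 4, 5 → best response Light.
Fleet A against Max: payoffs 4, 1, 6, 8, 7 → best response Heavy.
Fleet B against Rest: payoffs 7, 3, 6, 4 → best response Light.
Fleet B against Light: payoffs 4, 2, 9, 0 → best response Heavy.
Fleet B against Moderate: payoffs 4, 8, 2, 0 → best response Moderate.
Fleet B against Heavy: payoffs 2, 1, 6, 0 → best response Heavy.
Fleet B against Max: payoffs 6, 9, 3, 8 → best response Moderate.
Mutual best responses: (Rest, Light); (Light, Heavy); (Max, Moderate).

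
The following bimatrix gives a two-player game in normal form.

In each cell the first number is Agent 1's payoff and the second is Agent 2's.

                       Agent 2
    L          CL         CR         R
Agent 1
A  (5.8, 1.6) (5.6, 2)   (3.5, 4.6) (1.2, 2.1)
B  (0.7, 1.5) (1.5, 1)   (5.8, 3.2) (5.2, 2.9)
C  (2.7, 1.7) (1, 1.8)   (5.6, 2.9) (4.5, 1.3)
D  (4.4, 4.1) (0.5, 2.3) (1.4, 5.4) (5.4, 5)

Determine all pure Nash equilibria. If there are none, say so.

Pure NE: (B, CR)

Agent 1 against L: payoffs 5.8, 0.7, 2.7, 4.4 → best response A.
Agent 1 against CL: payoffs 5.6, 1.5, 1, 0.5 → best response A.
Agent 1 against CR: payoffs 3.5, 5.8, 5.6, 1.4 → best response B.
Agent 1 against R: payoffs 1.2, 5.2, 4.5, 5.4 → best response D.
Agent 2 against A: payoffs 1.6, 2, 4.6, 2.1 → best response CR.
Agent 2 against B: payoffs 1.5, 1, 3.2, 2.9 → best response CR.
Agent 2 against C: payoffs 1.7, 1.8, 2.9, 1.3 → best response CR.
Agent 2 against D: payoffs 4.1, 2.3, 5.4, 5 → best response CR.
Mutual best responses: (B, CR).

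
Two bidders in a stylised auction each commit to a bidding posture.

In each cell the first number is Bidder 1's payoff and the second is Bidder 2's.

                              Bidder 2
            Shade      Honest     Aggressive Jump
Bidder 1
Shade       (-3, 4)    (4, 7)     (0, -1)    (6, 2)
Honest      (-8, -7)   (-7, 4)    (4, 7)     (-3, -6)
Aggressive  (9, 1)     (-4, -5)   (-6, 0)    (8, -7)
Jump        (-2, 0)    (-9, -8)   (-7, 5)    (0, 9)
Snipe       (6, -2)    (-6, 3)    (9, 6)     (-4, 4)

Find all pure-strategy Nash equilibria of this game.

(Shade, Honest); (Aggressive, Shade); (Snipe, Aggressive)

Check each profile: it is a Nash equilibrium iff no player can strictly gain by switching unilaterally.
(Shade, Shade): Bidder 1 can switch to Aggressive (-3 → 9). Not NE.
(Shade, Honest): Bidder 1 gets 4, best alternative -4; Bidder 2 gets 7, best alternative 4. No profitable deviation — NE.
(Shade, Aggressive): Bidder 1 can switch to Honest (0 → 4). Not NE.
(Shade, Jump): Bidder 1 can switch to Aggressive (6 → 8). Not NE.
(Honest, Shade): Bidder 1 can switch to Shade (-8 → -3). Not NE.
(Honest, Honest): Bidder 1 can switch to Shade (-7 → 4). Not NE.
(Honest, Aggressive): Bidder 1 can switch to Snipe (4 → 9). Not NE.
(Honest, Jump): Bidder 1 can switch to Shade (-3 → 6). Not NE.
(Aggressive, Shade): Bidder 1 gets 9, best alternative 6; Bidder 2 gets 1, best alternative 0. No profitable deviation — NE.
(Aggressive, Honest): Bidder 1 can switch to Shade (-4 → 4). Not NE.
(Aggressive, Aggressive): Bidder 1 can switch to Shade (-6 → 0). Not NE.
(Aggressive, Jump): Bidder 2 can switch to Shade (-7 → 1). Not NE.
(Jump, Shade): Bidder 1 can switch to Aggressive (-2 → 9). Not NE.
(Jump, Honest): Bidder 1 can switch to Shade (-9 → 4). Not NE.
(Snipe, Aggressive): Bidder 1 gets 9, best alternative 4; Bidder 2 gets 6, best alternative 4. No profitable deviation — NE.
(The remaining 5 profiles each have a profitable deviation by the same check.)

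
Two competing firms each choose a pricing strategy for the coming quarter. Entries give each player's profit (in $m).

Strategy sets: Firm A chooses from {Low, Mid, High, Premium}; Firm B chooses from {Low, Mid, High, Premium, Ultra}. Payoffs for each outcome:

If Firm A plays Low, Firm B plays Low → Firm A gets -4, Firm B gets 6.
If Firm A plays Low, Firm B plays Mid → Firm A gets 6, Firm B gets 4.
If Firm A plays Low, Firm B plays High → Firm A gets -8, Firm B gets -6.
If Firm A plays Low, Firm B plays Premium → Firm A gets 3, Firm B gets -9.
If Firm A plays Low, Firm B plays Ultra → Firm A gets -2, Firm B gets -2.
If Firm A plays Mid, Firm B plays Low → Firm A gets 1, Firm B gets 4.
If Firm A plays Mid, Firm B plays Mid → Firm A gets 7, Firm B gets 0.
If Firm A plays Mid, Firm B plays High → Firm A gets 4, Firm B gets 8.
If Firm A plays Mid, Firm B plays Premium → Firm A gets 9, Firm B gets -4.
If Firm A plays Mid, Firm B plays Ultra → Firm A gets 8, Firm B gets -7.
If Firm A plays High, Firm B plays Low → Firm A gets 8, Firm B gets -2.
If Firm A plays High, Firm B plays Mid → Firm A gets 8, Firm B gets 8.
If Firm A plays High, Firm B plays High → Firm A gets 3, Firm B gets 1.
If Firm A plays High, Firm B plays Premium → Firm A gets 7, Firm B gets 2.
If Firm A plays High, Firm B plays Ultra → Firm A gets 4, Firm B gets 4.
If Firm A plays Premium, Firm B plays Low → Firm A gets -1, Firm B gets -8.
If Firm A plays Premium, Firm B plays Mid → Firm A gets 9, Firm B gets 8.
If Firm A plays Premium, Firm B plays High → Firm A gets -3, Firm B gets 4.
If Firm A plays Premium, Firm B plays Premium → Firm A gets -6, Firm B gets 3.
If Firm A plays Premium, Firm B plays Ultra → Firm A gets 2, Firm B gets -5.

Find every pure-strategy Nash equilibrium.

(Mid, High); (Premium, Mid)

For each player, find the best response to each opponent profile; mutual best responses are the pure NE.
Firm A against Low: payoffs -4, 1, 8, -1 → best response High.
Firm A against Mid: payoffs 6, 7, 8, 9 → best response Premium.
Firm A against High: payoffs -8, 4, 3, -3 → best response Mid.
Firm A against Premium: payoffs 3, 9, 7, -6 → best response Mid.
Firm A against Ultra: payoffs -2, 8, 4, 2 → best response Mid.
Firm B against Low: payoffs 6, 4, -6, -9, -2 → best response Low.
Firm B against Mid: payoffs 4, 0, 8, -4, -7 → best response High.
Firm B against High: payoffs -2, 8, 1, 2, 4 → best response Mid.
Firm B against Premium: payoffs -8, 8, 4, 3, -5 → best response Mid.
Mutual best responses: (Mid, High); (Premium, Mid).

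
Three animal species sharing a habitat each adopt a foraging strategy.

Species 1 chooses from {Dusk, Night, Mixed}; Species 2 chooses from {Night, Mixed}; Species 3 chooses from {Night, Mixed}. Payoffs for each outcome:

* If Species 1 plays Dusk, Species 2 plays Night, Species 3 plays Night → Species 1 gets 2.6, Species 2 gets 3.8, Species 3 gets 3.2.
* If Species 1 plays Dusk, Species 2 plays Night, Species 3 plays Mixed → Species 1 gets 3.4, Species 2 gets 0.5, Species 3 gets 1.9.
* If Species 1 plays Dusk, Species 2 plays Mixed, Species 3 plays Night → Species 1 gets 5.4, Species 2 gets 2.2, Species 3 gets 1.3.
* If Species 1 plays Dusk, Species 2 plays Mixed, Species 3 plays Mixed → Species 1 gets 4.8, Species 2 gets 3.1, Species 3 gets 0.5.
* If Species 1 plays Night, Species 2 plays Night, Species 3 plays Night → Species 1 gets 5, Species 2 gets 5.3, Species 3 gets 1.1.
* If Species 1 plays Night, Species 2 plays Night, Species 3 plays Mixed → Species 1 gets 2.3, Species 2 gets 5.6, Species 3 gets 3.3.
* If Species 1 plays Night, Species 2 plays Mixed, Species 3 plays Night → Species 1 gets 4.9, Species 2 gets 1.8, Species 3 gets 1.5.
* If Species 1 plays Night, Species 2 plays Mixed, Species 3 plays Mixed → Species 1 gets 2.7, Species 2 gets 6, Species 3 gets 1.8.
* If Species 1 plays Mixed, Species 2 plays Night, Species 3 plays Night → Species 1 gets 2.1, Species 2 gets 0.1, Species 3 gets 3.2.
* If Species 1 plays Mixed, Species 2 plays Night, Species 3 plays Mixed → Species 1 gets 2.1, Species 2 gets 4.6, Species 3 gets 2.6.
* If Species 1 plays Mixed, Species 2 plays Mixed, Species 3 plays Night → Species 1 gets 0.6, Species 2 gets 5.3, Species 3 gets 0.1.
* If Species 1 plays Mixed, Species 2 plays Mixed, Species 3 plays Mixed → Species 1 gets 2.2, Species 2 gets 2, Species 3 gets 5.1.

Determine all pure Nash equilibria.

Species 1 against (Night, Night): payoffs 2.6, 5, 2.1 → best response Night.
Species 1 against (Night, Mixed): payoffs 3.4, 2.3, 2.1 → best response Dusk.
Species 1 against (Mixed, Night): payoffs 5.4, 4.9, 0.6 → best response Dusk.
Species 1 against (Mixed, Mixed): payoffs 4.8, 2.7, 2.2 → best response Dusk.
Species 2 against (Dusk, Night): payoffs 3.8, 2.2 → best response Night.
Species 2 against (Dusk, Mixed): payoffs 0.5, 3.1 → best response Mixed.
Species 2 against (Night, Night): payoffs 5.3, 1.8 → best response Night.
Species 2 against (Night, Mixed): payoffs 5.6, 6 → best response Mixed.
Species 2 against (Mixed, Night): payoffs 0.1, 5.3 → best response Mixed.
Species 2 against (Mixed, Mixed): payoffs 4.6, 2 → best response Night.
Species 3 against (Dusk, Night): payoffs 3.2, 1.9 → best response Night.
Species 3 against (Dusk, Mixed): payoffs 1.3, 0.5 → best response Night.
Species 3 against (Night, Night): payoffs 1.1, 3.3 → best response Mixed.
Species 3 against (Night, Mixed): payoffs 1.5, 1.8 → best response Mixed.
Species 3 against (Mixed, Night): payoffs 3.2, 2.6 → best response Night.
Species 3 against (Mixed, Mixed): payoffs 0.1, 5.1 → best response Mixed.
No profile is a mutual best response for all players.

none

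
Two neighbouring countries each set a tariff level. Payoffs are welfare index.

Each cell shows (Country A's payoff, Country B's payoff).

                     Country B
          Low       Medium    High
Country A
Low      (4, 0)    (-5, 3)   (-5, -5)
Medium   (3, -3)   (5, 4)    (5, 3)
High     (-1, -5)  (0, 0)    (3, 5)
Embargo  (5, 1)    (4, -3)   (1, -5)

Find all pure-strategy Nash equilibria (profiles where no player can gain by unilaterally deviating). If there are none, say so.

(Medium, Medium); (Embargo, Low)

(Low, Low): Country A can switch to Embargo (4 → 5). Not NE.
(Low, Medium): Country A can switch to Medium (-5 → 5). Not NE.
(Low, High): Country A can switch to Medium (-5 → 5). Not NE.
(Medium, Low): Country A can switch to Low (3 → 4). Not NE.
(Medium, Medium): Country A gets 5, best alternative 4; Country B gets 4, best alternative 3. No profitable deviation — NE.
(Medium, High): Country B can switch to Medium (3 → 4). Not NE.
(High, Low): Country A can switch to Low (-1 → 4). Not NE.
(High, Medium): Country A can switch to Medium (0 → 5). Not NE.
(High, High): Country A can switch to Medium (3 → 5). Not NE.
(Embargo, Low): Country A gets 5, best alternative 4; Country B gets 1, best alternative -3. No profitable deviation — NE.
(Embargo, Medium): Country A can switch to Medium (4 → 5). Not NE.
(Embargo, High): Country A can switch to Medium (1 → 5). Not NE.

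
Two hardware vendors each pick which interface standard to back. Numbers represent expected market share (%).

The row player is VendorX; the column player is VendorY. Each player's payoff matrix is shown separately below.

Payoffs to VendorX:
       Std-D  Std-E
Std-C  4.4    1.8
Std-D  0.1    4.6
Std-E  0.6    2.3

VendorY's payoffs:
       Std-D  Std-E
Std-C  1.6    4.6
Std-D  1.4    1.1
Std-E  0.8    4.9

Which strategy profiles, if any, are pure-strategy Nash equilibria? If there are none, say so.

none

(Std-C, Std-D): VendorY can switch to Std-E (1.6 → 4.6). Not NE.
(Std-C, Std-E): VendorX can switch to Std-D (1.8 → 4.6). Not NE.
(Std-D, Std-D): VendorX can switch to Std-C (0.1 → 4.4). Not NE.
(Std-D, Std-E): VendorY can switch to Std-D (1.1 → 1.4). Not NE.
(Std-E, Std-D): VendorX can switch to Std-C (0.6 → 4.4). Not NE.
(Std-E, Std-E): VendorX can switch to Std-D (2.3 → 4.6). Not NE.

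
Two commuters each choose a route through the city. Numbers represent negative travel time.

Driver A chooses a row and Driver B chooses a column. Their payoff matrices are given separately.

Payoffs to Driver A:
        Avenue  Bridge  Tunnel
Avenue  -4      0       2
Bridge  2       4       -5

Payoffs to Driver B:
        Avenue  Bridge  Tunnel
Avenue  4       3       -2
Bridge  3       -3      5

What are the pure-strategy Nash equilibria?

This game has no pure Nash equilibrium.

(Avenue, Avenue): Driver A can switch to Bridge (-4 → 2). Not NE.
(Avenue, Bridge): Driver A can switch to Bridge (0 → 4). Not NE.
(Avenue, Tunnel): Driver B can switch to Avenue (-2 → 4). Not NE.
(Bridge, Avenue): Driver B can switch to Tunnel (3 → 5). Not NE.
(Bridge, Bridge): Driver B can switch to Avenue (-3 → 3). Not NE.
(Bridge, Tunnel): Driver A can switch to Avenue (-5 → 2). Not NE.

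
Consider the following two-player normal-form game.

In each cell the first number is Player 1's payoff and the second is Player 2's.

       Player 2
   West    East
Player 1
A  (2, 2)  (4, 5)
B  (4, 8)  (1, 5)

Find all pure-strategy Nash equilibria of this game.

Pure-strategy Nash equilibria: (A, East) and (B, West)

(A, West): Player 1 can switch to B (2 → 4). Not NE.
(A, East): Player 1 gets 4, best alternative 1; Player 2 gets 5, best alternative 2. No profitable deviation — NE.
(B, West): Player 1 gets 4, best alternative 2; Player 2 gets 8, best alternative 5. No profitable deviation — NE.
(B, East): Player 1 can switch to A (1 → 4). Not NE.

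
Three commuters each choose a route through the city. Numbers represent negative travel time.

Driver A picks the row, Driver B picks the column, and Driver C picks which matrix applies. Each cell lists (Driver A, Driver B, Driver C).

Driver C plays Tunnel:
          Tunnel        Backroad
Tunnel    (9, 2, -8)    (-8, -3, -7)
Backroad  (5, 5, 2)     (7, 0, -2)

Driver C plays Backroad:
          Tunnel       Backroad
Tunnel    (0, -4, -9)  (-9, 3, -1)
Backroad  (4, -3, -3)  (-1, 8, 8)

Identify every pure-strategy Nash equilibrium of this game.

(Tunnel, Tunnel, Tunnel): Driver A gets 9, best alternative 5; Driver B gets 2, best alternative -3; Driver C gets -8, best alternative -9. No profitable deviation — NE.
(Tunnel, Tunnel, Backroad): Driver A can switch to Backroad (0 → 4). Not NE.
(Tunnel, Backroad, Tunnel): Driver A can switch to Backroad (-8 → 7). Not NE.
(Tunnel, Backroad, Backroad): Driver A can switch to Backroad (-9 → -1). Not NE.
(Backroad, Tunnel, Tunnel): Driver A can switch to Tunnel (5 → 9). Not NE.
(Backroad, Tunnel, Backroad): Driver B can switch to Backroad (-3 → 8). Not NE.
(Backroad, Backroad, Tunnel): Driver B can switch to Tunnel (0 → 5). Not NE.
(Backroad, Backroad, Backroad): Driver A gets -1, best alternative -9; Driver B gets 8, best alternative -3; Driver C gets 8, best alternative -2. No profitable deviation — NE.

The pure Nash equilibria are (Tunnel, Tunnel, Tunnel) and (Backroad, Backroad, Backroad).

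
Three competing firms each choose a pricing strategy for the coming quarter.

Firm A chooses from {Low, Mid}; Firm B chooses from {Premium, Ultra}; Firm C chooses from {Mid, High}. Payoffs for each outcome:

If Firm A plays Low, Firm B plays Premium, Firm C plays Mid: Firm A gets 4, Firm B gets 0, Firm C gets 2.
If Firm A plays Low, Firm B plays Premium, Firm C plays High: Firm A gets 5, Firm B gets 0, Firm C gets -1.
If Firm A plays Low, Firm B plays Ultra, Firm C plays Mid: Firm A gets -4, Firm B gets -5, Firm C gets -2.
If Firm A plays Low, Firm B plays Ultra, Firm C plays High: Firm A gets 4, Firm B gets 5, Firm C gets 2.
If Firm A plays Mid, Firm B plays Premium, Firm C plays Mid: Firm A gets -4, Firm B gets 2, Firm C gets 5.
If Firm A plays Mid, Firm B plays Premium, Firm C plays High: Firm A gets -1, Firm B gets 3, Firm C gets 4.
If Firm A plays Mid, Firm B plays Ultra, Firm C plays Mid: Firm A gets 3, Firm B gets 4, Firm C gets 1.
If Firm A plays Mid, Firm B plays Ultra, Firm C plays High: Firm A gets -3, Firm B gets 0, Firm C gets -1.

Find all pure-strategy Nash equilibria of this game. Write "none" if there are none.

The pure Nash equilibria are (Low, Premium, Mid); (Low, Ultra, High); (Mid, Ultra, Mid).

Firm A against (Premium, Mid): payoffs 4, -4 → best response Low.
Firm A against (Premium, High): payoffs 5, -1 → best response Low.
Firm A against (Ultra, Mid): payoffs -4, 3 → best response Mid.
Firm A against (Ultra, High): payoffs 4, -3 → best response Low.
Firm B against (Low, Mid): payoffs 0, -5 → best response Premium.
Firm B against (Low, High): payoffs 0, 5 → best response Ultra.
Firm B against (Mid, Mid): payoffs 2, 4 → best response Ultra.
Firm B against (Mid, High): payoffs 3, 0 → best response Premium.
Firm C against (Low, Premium): payoffs 2, -1 → best response Mid.
Firm C against (Low, Ultra): payoffs -2, 2 → best response High.
Firm C against (Mid, Premium): payoffs 5, 4 → best response Mid.
Firm C against (Mid, Ultra): payoffs 1, -1 → best response Mid.
Mutual best responses: (Low, Premium, Mid); (Low, Ultra, High); (Mid, Ultra, Mid).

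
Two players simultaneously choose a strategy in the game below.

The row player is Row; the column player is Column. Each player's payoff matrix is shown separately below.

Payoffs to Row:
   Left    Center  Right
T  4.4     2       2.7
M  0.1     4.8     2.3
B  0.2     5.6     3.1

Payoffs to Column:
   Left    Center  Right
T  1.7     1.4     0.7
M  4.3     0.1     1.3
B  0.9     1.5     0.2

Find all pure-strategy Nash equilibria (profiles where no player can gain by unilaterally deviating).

Mark each player's best response to every combination of opponents' strategies; a profile where every player is best-responding is a pure Nash equilibrium.
Row against Left: payoffs 4.4, 0.1, 0.2 → best response T.
Row against Center: payoffs 2, 4.8, 5.6 → best response B.
Row against Right: payoffs 2.7, 2.3, 3.1 → best response B.
Column against T: payoffs 1.7, 1.4, 0.7 → best response Left.
Column against M: payoffs 4.3, 0.1, 1.3 → best response Left.
Column against B: payoffs 0.9, 1.5, 0.2 → best response Center.
Mutual best responses: (T, Left); (B, Center).

The pure Nash equilibria are (T, Left), (B, Center).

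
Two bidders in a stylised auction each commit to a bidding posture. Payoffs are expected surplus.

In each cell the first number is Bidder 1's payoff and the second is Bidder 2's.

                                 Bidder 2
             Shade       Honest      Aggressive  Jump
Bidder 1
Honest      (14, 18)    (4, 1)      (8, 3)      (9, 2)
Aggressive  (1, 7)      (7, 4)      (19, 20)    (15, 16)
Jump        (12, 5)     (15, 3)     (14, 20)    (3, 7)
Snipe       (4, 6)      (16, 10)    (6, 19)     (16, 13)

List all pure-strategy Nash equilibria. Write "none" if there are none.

Bidder 1 against Shade: payoffs 14, 1, 12, 4 → best response Honest.
Bidder 1 against Honest: payoffs 4, 7, 15, 16 → best response Snipe.
Bidder 1 against Aggressive: payoffs 8, 19, 14, 6 → best response Aggressive.
Bidder 1 against Jump: payoffs 9, 15, 3, 16 → best response Snipe.
Bidder 2 against Honest: payoffs 18, 1, 3, 2 → best response Shade.
Bidder 2 against Aggressive: payoffs 7, 4, 20, 16 → best response Aggressive.
Bidder 2 against Jump: payoffs 5, 3, 20, 7 → best response Aggressive.
Bidder 2 against Snipe: payoffs 6, 10, 19, 13 → best response Aggressive.
Mutual best responses: (Honest, Shade); (Aggressive, Aggressive).

Pure-strategy Nash equilibria: (Honest, Shade), (Aggressive, Aggressive)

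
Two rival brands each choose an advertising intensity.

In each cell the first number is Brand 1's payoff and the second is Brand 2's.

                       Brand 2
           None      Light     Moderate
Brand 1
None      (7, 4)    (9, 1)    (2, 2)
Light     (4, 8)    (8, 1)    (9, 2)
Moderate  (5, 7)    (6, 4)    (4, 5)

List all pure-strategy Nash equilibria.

Brand 1 against None: payoffs 7, 4, 5 → best response None.
Brand 1 against Light: payoffs 9, 8, 6 → best response None.
Brand 1 against Moderate: payoffs 2, 9, 4 → best response Light.
Brand 2 against None: payoffs 4, 1, 2 → best response None.
Brand 2 against Light: payoffs 8, 1, 2 → best response None.
Brand 2 against Moderate: payoffs 7, 4, 5 → best response None.
Mutual best responses: (None, None).

(None, None)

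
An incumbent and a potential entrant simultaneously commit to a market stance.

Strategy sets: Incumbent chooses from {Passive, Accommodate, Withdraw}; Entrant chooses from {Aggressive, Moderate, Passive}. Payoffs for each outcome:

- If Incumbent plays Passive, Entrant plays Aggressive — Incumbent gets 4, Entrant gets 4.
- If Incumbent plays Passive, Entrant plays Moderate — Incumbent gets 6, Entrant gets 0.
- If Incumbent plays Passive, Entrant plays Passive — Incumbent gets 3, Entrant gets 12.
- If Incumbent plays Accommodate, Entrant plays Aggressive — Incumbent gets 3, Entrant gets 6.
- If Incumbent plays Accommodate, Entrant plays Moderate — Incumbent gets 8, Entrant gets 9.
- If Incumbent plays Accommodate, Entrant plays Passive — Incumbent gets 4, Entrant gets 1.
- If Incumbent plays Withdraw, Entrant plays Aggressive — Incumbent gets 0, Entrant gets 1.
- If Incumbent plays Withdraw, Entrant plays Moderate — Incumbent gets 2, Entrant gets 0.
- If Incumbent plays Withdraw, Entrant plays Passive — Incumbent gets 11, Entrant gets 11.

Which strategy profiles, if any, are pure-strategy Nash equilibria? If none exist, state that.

Pure-strategy Nash equilibria: (Accommodate, Moderate), (Withdraw, Passive)

Check each profile: it is a Nash equilibrium iff no player can strictly gain by switching unilaterally.
(Passive, Aggressive): Entrant can switch to Passive (4 → 12). Not NE.
(Passive, Moderate): Incumbent can switch to Accommodate (6 → 8). Not NE.
(Passive, Passive): Incumbent can switch to Accommodate (3 → 4). Not NE.
(Accommodate, Aggressive): Incumbent can switch to Passive (3 → 4). Not NE.
(Accommodate, Moderate): Incumbent gets 8, best alternative 6; Entrant gets 9, best alternative 6. No profitable deviation — NE.
(Accommodate, Passive): Incumbent can switch to Withdraw (4 → 11). Not NE.
(Withdraw, Aggressive): Incumbent can switch to Passive (0 → 4). Not NE.
(Withdraw, Passive): Incumbent gets 11, best alternative 4; Entrant gets 11, best alternative 1. No profitable deviation — NE.
(The remaining 1 profile has a profitable deviation by the same check.)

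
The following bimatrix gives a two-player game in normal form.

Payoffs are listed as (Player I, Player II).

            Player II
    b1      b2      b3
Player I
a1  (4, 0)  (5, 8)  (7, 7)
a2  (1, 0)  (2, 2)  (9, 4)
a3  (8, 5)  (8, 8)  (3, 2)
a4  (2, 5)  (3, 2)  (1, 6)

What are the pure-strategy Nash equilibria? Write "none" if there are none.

(a1, b1): Player I can switch to a3 (4 → 8). Not NE.
(a1, b2): Player I can switch to a3 (5 → 8). Not NE.
(a1, b3): Player I can switch to a2 (7 → 9). Not NE.
(a2, b1): Player I can switch to a1 (1 → 4). Not NE.
(a2, b2): Player I can switch to a1 (2 → 5). Not NE.
(a2, b3): Player I gets 9, best alternative 7; Player II gets 4, best alternative 2. No profitable deviation — NE.
(a3, b1): Player II can switch to b2 (5 → 8). Not NE.
(a3, b2): Player I gets 8, best alternative 5; Player II gets 8, best alternative 5. No profitable deviation — NE.
(The remaining 4 profiles each have a profitable deviation by the same check.)

The pure Nash equilibria are (a2, b3), (a3, b2).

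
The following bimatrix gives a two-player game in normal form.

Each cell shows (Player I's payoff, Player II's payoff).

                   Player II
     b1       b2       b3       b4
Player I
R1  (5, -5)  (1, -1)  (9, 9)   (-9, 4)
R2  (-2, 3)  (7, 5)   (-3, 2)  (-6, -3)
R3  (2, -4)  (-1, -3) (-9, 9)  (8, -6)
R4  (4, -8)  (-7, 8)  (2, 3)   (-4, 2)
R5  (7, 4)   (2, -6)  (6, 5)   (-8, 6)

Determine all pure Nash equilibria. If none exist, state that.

The pure Nash equilibria are (R1, b3); (R2, b2).

(R1, b1): Player I can switch to R5 (5 → 7). Not NE.
(R1, b2): Player I can switch to R2 (1 → 7). Not NE.
(R1, b3): Player I gets 9, best alternative 6; Player II gets 9, best alternative 4. No profitable deviation — NE.
(R1, b4): Player I can switch to R2 (-9 → -6). Not NE.
(R2, b1): Player I can switch to R1 (-2 → 5). Not NE.
(R2, b2): Player I gets 7, best alternative 2; Player II gets 5, best alternative 3. No profitable deviation — NE.
(R2, b3): Player I can switch to R1 (-3 → 9). Not NE.
(R2, b4): Player I can switch to R3 (-6 → 8). Not NE.
(The remaining 12 profiles each have a profitable deviation by the same check.)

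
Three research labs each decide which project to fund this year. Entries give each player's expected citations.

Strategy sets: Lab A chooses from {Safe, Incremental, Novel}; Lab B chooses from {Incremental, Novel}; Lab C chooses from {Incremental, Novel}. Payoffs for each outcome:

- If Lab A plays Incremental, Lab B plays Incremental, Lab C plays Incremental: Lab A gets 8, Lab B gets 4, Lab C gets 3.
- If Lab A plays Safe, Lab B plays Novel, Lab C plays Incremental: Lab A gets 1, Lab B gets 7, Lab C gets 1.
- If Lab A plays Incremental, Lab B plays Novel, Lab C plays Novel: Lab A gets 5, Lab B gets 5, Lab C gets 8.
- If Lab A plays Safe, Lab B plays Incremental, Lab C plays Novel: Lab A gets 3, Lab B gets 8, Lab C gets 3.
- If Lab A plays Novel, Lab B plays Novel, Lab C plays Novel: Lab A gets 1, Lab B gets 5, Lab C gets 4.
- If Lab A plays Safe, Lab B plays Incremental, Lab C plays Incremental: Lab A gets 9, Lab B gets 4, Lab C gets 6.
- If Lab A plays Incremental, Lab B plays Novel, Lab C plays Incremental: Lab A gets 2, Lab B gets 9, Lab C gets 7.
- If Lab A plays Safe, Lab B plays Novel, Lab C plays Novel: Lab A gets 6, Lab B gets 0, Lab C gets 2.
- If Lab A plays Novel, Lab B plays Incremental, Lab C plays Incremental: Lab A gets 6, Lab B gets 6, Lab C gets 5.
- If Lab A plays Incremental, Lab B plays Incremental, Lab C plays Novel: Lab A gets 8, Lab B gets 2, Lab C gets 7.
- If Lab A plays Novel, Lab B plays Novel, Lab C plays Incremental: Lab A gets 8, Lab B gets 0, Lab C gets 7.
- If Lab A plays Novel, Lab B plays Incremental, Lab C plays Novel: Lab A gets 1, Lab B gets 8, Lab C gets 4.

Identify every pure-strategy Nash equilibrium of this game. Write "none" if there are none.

(Safe, Incremental, Incremental): Lab B can switch to Novel (4 → 7). Not NE.
(Safe, Incremental, Novel): Lab A can switch to Incremental (3 → 8). Not NE.
(Safe, Novel, Incremental): Lab A can switch to Incremental (1 → 2). Not NE.
(Safe, Novel, Novel): Lab B can switch to Incremental (0 → 8). Not NE.
(Incremental, Incremental, Incremental): Lab A can switch to Safe (8 → 9). Not NE.
(Incremental, Incremental, Novel): Lab B can switch to Novel (2 → 5). Not NE.
(Incremental, Novel, Incremental): Lab A can switch to Novel (2 → 8). Not NE.
(Incremental, Novel, Novel): Lab A can switch to Safe (5 → 6). Not NE.
(Novel, Incremental, Incremental): Lab A can switch to Safe (6 → 9). Not NE.
(Novel, Incremental, Novel): Lab A can switch to Safe (1 → 3). Not NE.
(The remaining 2 profiles each have a profitable deviation by the same check.)

There is no pure-strategy Nash equilibrium.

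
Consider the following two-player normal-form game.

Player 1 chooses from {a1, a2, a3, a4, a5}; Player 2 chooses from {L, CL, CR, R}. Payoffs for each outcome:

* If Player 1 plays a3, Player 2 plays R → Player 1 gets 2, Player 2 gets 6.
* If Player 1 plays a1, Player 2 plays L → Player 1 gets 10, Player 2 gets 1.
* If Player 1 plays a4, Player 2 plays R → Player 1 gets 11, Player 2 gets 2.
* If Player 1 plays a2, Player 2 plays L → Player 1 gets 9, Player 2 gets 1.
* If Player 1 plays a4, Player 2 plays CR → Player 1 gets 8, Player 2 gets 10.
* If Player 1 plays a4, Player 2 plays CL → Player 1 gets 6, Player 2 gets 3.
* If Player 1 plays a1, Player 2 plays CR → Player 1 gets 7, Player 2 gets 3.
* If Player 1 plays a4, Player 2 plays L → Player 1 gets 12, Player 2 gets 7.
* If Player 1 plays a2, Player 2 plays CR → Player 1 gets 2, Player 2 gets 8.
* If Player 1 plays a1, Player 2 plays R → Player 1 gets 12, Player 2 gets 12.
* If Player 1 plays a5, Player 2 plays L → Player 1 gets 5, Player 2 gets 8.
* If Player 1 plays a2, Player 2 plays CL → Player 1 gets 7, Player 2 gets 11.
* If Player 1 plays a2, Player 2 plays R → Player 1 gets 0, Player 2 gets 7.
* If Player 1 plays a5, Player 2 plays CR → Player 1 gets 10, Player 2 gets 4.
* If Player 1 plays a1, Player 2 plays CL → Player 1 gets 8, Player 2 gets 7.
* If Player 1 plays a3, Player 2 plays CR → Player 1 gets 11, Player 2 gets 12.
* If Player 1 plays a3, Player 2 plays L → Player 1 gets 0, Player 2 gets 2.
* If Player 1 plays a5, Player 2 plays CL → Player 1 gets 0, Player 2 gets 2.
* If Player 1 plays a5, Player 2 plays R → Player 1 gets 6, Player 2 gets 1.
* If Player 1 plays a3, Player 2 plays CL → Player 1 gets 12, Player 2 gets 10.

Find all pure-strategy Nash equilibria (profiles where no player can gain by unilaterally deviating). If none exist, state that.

Player 1 against L: payoffs 10, 9, 0, 12, 5 → best response a4.
Player 1 against CL: payoffs 8, 7, 12, 6, 0 → best response a3.
Player 1 against CR: payoffs 7, 2, 11, 8, 10 → best response a3.
Player 1 against R: payoffs 12, 0, 2, 11, 6 → best response a1.
Player 2 against a1: payoffs 1, 7, 3, 12 → best response R.
Player 2 against a2: payoffs 1, 11, 8, 7 → best response CL.
Player 2 against a3: payoffs 2, 10, 12, 6 → best response CR.
Player 2 against a4: payoffs 7, 3, 10, 2 → best response CR.
Player 2 against a5: payoffs 8, 2, 4, 1 → best response L.
Mutual best responses: (a1, R); (a3, CR).

The pure Nash equilibria are (a1, R); (a3, CR).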